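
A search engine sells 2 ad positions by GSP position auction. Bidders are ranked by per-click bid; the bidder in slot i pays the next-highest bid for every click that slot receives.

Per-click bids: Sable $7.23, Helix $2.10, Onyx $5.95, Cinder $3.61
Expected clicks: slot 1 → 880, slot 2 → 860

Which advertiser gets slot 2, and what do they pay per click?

Onyx; $3.61 per click

Ranked by bid: $7.23 (Sable) > $5.95 (Onyx) > $3.61 (Cinder) > …
Slot 2 goes to the second-ranked bidder, Onyx, who pays the next bid down: $3.61/click.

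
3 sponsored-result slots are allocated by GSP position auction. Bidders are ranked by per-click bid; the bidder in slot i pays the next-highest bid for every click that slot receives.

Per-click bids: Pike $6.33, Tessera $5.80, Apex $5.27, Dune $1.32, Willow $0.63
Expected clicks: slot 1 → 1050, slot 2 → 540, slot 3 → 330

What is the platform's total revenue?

Ranked by bid: $6.33 (Pike) > $5.80 (Tessera) > $5.27 (Apex) > $1.32 (Dune) > …
Slot 1: Pike pays $5.80 × 1050 = $6090.00
Slot 2: Tessera pays $5.27 × 540 = $2845.80
Slot 3: Apex pays $1.32 × 330 = $435.60
Total = $9371.40

Total revenue: $9371.40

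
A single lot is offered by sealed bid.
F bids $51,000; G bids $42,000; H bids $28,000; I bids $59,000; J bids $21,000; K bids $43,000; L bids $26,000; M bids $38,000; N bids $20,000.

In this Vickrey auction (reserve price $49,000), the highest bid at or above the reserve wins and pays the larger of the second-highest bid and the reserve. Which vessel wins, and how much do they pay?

Rule: the highest bid at or above the reserve wins and pays the larger of the second-highest bid and the reserve.
Sorting bids: 59,000 (I) > 51,000 (F) > 43,000 (K) > 42,000 (G) > 38,000 (M) > 28,000 (H) > …
I has the top bid at or above the reserve ($59,000).
max(second-highest $51,000, reserve $49,000) = $51,000; the reserve does not bind.

I pays $51,000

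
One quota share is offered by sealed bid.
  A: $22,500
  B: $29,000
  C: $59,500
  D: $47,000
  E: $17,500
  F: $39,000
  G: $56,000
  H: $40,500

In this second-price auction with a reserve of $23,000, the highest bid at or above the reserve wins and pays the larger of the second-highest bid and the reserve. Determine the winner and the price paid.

C pays $56,000

Second-price auction with a reserve of $23,000: the highest bid at or above the reserve wins and pays the larger of the second-highest bid and the reserve.
Bids in order: 59,500 (C) > 56,000 (G) > 47,000 (D) > 40,500 (H) > 39,000 (F) > 29,000 (B) > …
Highest eligible bid: C at $59,500.
max(second-highest $56,000, reserve $23,000) = $56,000; the reserve does not bind.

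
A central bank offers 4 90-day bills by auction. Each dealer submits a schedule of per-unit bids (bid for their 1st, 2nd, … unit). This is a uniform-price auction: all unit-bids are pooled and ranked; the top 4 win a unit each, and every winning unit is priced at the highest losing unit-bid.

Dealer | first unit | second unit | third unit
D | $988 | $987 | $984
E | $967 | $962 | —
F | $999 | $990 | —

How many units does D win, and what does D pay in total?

All unit-bids, highest first — top 4: 999 (F-1), 990 (F-2), 988 (D-1), 987 (D-2)
First bid not allocated: $984.
D wins 2 unit(s) at $984 each.

D: 2 units, pays $1,968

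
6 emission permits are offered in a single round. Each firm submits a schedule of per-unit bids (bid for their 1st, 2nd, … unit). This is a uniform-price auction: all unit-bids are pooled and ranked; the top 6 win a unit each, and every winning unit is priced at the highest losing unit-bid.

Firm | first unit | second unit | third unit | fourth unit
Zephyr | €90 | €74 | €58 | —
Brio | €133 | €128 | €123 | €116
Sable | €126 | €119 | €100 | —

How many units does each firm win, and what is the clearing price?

Merging the schedules and taking the best 6: 133 (Brio-1), 128 (Brio-2), 126 (Sable-1), 123 (Brio-3), 119 (Sable-2), 116 (Brio-4)
The (k+1)-th unit-bid is €100.
Allocation: Brio 4, Sable 2.

Brio 4, Sable 2; clearing price €100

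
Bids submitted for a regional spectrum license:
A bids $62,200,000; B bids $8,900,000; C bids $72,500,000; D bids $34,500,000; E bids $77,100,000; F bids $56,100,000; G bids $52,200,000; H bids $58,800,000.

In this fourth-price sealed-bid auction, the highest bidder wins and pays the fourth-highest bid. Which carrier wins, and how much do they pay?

Rule: the highest bidder wins and pays the fourth-highest bid.
Sorting bids: 77,100,000 (E) > 72,500,000 (C) > 62,200,000 (A) > 58,800,000 (H) > 56,100,000 (F) > 52,200,000 (G) > …
E wins; payment is bid #4 in the ranking = $58,800,000.

E pays $58,800,000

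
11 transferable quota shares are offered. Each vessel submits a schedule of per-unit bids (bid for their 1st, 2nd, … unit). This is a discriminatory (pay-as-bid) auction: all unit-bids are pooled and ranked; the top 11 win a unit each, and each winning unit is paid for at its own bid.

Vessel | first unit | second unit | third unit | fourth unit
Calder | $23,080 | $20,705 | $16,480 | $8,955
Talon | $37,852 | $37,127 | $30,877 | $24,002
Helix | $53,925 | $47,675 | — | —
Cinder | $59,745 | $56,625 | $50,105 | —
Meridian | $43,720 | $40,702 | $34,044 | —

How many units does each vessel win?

Cinder 3, Helix 2, Meridian 3, Talon 3

Merging the schedules and taking the best 11: 59,745 (Cinder-1), 56,625 (Cinder-2), 53,925 (Helix-1), 50,105 (Cinder-3), 47,675 (Helix-2), 43,720 (Meridian-1), 40,702 (Meridian-2), 37,852 (Talon-1), 37,127 (Talon-2), 34,044 (Meridian-3), 30,877 (Talon-3)
Next rejected bid: $24,002 (not a price — pay-as-bid).
Allocation: Cinder 3, Helix 2, Meridian 3, Talon 3.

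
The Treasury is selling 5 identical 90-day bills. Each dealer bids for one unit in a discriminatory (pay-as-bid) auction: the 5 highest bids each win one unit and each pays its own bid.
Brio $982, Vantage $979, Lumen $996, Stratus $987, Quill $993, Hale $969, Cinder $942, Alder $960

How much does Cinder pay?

Sorting: 996 (Lumen), 993 (Quill), 987 (Stratus), 982 (Brio), 979 (Vantage), 969 (Hale), 960 (Alder), …
Winners (5 units): Lumen, Quill, Stratus, Brio, Vantage.
Cinder does not win → $0.

Cinder pays $0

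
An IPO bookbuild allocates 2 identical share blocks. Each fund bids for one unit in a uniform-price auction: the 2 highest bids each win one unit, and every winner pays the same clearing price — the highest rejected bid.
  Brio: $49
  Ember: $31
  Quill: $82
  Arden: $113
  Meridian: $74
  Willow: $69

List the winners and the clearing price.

Bids ranked high→low: 113 (Arden), 82 (Quill), 74 (Meridian), 69 (Willow), …
Winners (2 units): Arden, Quill.
Clearing price = highest rejected bid = $74.

Arden, Quill; each pays $74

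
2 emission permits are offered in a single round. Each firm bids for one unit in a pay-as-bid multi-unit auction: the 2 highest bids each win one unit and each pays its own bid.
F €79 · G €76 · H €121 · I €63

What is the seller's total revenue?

Total revenue: €200

Bids ranked high→low: 121 (H), 79 (F), 76 (G), 63 (I)
The 2 highest are H, F.
Total revenue = 121 + 79 = €200.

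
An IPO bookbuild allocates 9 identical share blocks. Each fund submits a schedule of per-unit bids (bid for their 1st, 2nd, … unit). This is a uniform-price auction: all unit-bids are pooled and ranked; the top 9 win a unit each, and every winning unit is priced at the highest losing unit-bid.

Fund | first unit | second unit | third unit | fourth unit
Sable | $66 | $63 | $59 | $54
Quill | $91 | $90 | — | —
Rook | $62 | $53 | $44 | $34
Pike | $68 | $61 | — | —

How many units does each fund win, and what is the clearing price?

Pike 2, Quill 2, Rook 1, Sable 4; clearing price $53

Merging the schedules and taking the best 9: 91 (Quill-1), 90 (Quill-2), 68 (Pike-1), 66 (Sable-1), 63 (Sable-2), 62 (Rook-1), 61 (Pike-2), 59 (Sable-3), 54 (Sable-4)
The (k+1)-th unit-bid is $53.
Allocation: Pike 2, Quill 2, Rook 1, Sable 4.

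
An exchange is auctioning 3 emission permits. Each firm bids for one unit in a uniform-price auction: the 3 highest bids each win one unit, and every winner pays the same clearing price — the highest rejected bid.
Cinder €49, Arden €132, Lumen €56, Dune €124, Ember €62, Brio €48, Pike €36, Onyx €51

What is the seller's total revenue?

Sorting: 132 (Arden), 124 (Dune), 62 (Ember), 56 (Lumen), 51 (Onyx), …
Winners (3 units): Arden, Dune, Ember.
Highest unsuccessful bid: €56 → clearing price.
Total revenue = 3 × €56 = €168.

Total revenue: €168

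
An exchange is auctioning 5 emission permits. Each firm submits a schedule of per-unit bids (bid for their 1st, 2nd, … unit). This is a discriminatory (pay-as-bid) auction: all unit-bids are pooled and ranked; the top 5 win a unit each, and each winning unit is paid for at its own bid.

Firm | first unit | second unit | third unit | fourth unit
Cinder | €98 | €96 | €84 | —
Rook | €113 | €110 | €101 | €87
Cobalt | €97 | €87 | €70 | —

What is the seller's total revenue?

All unit-bids, highest first — top 5: 113 (Rook-1), 110 (Rook-2), 101 (Rook-3), 98 (Cinder-1), 97 (Cobalt-1)
Next rejected bid: €96 (not a price — pay-as-bid).
Each winning unit pays its own bid.
Revenue = 113 + 110 + 101 + 98 + 97 = €519.

Total revenue: €519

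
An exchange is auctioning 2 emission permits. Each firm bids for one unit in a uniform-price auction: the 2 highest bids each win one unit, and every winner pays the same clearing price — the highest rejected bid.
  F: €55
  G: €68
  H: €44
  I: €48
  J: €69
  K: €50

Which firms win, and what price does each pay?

Bids ranked high→low: 69 (J), 68 (G), 55 (F), 50 (K), …
Top 2: J, G.
Highest unsuccessful bid: €55 → clearing price.

J, G; each pays €55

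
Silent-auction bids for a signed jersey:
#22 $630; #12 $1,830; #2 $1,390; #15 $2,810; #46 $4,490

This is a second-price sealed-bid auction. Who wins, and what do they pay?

#46 pays $2,810

Bids in order: 4,490 (#46) > 2,810 (#15) > 1,830 (#12) > 1,390 (#2) > 630 (#22)
#46 wins with the highest bid; price is set by the runner-up at $2,810.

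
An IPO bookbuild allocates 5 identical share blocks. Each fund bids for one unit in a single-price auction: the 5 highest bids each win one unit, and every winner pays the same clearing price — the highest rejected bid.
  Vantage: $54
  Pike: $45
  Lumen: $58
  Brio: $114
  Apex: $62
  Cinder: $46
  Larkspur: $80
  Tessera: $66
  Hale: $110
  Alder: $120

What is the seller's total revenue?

Bids ranked high→low: 120 (Alder), 114 (Brio), 110 (Hale), 80 (Larkspur), 66 (Tessera), 62 (Apex), 58 (Lumen), …
Top 5: Alder, Brio, Hale, Larkspur, Tessera.
Clearing price = highest rejected bid = $62.
Total revenue = 5 × $62 = $310.

Total revenue: $310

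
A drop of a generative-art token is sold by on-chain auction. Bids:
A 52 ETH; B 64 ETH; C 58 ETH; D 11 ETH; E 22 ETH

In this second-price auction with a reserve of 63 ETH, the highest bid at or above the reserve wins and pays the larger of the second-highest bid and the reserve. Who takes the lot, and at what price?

B pays 63 ETH

Rule: the highest bid at or above the reserve wins and pays the larger of the second-highest bid and the reserve.
Bids ranked: 64 (B) > 58 (C) > 52 (A) > 22 (E) > 11 (D)
Highest eligible bid: B at 64 ETH.
Second-highest bid 58 ETH is below the reserve 63 ETH, so the reserve binds → payment 63 ETH.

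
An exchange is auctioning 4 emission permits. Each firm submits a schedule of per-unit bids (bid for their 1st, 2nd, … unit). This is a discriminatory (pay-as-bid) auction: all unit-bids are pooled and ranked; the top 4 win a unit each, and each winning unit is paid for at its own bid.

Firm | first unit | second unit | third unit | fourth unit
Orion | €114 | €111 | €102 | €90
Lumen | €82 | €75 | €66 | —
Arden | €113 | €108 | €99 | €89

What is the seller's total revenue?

Merging the schedules and taking the best 4: 114 (Orion-1), 113 (Arden-1), 111 (Orion-2), 108 (Arden-2)
Next rejected bid: €102 (not a price — pay-as-bid).
Each winning unit pays its own bid.
Revenue = 114 + 113 + 111 + 108 = €446.

Total revenue: €446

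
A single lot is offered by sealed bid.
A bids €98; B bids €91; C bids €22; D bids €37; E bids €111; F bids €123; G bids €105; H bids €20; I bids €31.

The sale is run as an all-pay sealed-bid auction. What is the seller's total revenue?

Total revenue: €638

Rule: the highest bidder wins the item, but every bidder pays their own bid.
Sorting bids: 123 (F) > 111 (E) > 105 (G) > 98 (A) > 91 (B) > 37 (D) > …
Every bidder forfeits their bid regardless of winning.
Revenue = 98 + 91 + 22 + 37 + 111 + 123 + 105 + 20 + 31 = €638.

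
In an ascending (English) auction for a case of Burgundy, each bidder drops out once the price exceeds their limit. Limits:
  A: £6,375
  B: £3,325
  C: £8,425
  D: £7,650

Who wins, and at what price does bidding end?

Limits ranked: 8,425 (C) > 7,650 (D) > 6,375 (A) > 3,325 (B)
Once the price passes £7,650, only C is left; the hammer falls at D's limit of £7,650.

C wins at £7,650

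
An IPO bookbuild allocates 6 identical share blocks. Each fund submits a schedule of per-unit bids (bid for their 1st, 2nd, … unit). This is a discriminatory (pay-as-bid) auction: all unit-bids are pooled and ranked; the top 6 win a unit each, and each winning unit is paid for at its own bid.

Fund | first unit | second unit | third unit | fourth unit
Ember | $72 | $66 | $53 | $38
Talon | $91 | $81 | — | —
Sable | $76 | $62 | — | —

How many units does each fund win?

Pooled unit-bids ranked (top 6): 91 (Talon-1), 81 (Talon-2), 76 (Sable-1), 72 (Ember-1), 66 (Ember-2), 62 (Sable-2)
Next rejected bid: $53 (not a price — pay-as-bid).
Allocation: Ember 2, Sable 2, Talon 2.

Ember 2, Sable 2, Talon 2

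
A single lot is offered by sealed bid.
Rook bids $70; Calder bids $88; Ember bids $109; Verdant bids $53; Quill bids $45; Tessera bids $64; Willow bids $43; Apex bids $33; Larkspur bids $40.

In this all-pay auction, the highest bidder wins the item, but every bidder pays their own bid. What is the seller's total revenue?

Total revenue: $545

All-pay auction: the highest bidder wins the item, but every bidder pays their own bid.
Sorting bids: 109 (Ember) > 88 (Calder) > 70 (Rook) > 64 (Tessera) > 53 (Verdant) > 45 (Quill) > …
Ember wins with the top bid; all bids are sunk regardless.
Every bidder forfeits their bid regardless of winning.
Revenue = 70 + 88 + 109 + 53 + 45 + 64 + 43 + 33 + 40 = $545.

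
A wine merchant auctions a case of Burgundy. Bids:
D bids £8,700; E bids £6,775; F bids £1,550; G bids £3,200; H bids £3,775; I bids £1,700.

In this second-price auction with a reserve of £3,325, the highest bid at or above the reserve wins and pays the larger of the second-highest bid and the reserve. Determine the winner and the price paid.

Bids in order: 8,700 (D) > 6,775 (E) > 3,775 (H) > 3,200 (G) > 1,700 (I) > 1,550 (F)
D has the top bid at or above the reserve (£8,700).
Second-highest bid £6,775 exceeds the reserve £3,325 → payment £6,775.

D pays £6,775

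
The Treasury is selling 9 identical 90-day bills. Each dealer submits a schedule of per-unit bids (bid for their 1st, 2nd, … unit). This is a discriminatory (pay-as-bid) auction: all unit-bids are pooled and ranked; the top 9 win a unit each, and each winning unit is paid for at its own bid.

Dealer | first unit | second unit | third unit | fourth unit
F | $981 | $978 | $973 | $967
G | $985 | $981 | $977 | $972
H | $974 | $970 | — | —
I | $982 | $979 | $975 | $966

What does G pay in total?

Merging the schedules and taking the best 9: 985 (G-1), 982 (I-1), 981 (F-1), 981 (G-2), 979 (I-2), 978 (F-2), 977 (G-3), 975 (I-3), 974 (H-1)
Next rejected bid: $973 (not a price — pay-as-bid).
G's winning unit-bids: 985 + 981 + 977 = $2,943.

G pays $2,943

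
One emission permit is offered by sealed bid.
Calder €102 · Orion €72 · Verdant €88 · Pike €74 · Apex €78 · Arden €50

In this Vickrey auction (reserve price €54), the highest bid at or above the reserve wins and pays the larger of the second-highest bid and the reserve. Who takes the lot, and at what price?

Calder pays €88

Bids in order: 102 (Calder) > 88 (Verdant) > 78 (Apex) > 74 (Pike) > 72 (Orion) > 50 (Arden)
Calder has the top bid at or above the reserve (€102).
max(second-highest €88, reserve €54) = €88; the reserve does not bind.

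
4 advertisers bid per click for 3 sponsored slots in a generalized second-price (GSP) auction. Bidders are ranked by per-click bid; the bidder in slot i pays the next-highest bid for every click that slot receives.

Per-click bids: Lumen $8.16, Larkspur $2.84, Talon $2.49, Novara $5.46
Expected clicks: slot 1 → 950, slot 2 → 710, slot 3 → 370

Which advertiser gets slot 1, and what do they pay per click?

Lumen; $5.46 per click

Per-click bids in order: $8.16 (Lumen) > $5.46 (Novara) > $2.84 (Larkspur) > $2.49 (Talon)
Slot 1 goes to the first-ranked bidder, Lumen, who pays the next bid down: $5.46/click.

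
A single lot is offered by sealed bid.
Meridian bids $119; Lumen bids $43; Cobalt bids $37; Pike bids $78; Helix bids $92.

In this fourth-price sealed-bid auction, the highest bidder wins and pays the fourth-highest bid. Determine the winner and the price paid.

Bids ranked: 119 (Meridian) > 92 (Helix) > 78 (Pike) > 43 (Lumen) > 37 (Cobalt)
Meridian is highest; pays the fourth-highest bid, $43.

Meridian pays $43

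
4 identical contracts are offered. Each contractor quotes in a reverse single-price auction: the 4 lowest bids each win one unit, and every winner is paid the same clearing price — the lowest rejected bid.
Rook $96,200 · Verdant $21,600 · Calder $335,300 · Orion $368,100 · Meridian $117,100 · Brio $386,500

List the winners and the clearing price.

Ordering the bids: 21,600 (Verdant), 96,200 (Rook), 117,100 (Meridian), 335,300 (Calder), 368,100 (Orion), 386,500 (Brio)
Winners (4 units): Verdant, Rook, Meridian, Calder.
First losing bid is Orion's $368,100, which sets the uniform price.

Verdant, Rook, Meridian, Calder; each is paid $368,100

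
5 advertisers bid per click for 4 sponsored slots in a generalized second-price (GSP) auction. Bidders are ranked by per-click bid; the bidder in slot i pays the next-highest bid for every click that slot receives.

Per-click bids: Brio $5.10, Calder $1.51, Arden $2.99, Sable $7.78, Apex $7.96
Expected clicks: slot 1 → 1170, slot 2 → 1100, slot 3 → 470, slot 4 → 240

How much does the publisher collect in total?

Per-click bids in order: $7.96 (Apex) > $7.78 (Sable) > $5.10 (Brio) > $2.99 (Arden) > $1.51 (Calder)
Slot 1: Apex pays $7.78 × 1170 = $9102.60
Slot 2: Sable pays $5.10 × 1100 = $5610.00
Slot 3: Brio pays $2.99 × 470 = $1405.30
Slot 4: Arden pays $1.51 × 240 = $362.40
Total = $16480.30

Total revenue: $16480.30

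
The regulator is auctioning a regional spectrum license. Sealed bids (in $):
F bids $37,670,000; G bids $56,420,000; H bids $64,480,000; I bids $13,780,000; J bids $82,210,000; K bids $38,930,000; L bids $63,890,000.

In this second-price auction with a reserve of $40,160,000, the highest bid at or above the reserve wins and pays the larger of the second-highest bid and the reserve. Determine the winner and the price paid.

Bids ranked: 82,210,000 (J) > 64,480,000 (H) > 63,890,000 (L) > 56,420,000 (G) > 38,930,000 (K) > 37,670,000 (F) > …
Highest eligible bid: J at $82,210,000.
Second-highest bid $64,480,000 exceeds the reserve $40,160,000 → payment $64,480,000.

J pays $64,480,000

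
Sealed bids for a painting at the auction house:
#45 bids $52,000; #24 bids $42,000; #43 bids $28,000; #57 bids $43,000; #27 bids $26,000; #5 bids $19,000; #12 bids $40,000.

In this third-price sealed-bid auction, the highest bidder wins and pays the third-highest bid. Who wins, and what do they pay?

#45 pays $42,000

Third-price sealed-bid auction: the highest bidder wins and pays the third-highest bid.
Bids in order: 52,000 (#45) > 43,000 (#57) > 42,000 (#24) > 40,000 (#12) > 28,000 (#43) > 26,000 (#27) > …
#45 is highest; pays the third-highest bid, $42,000.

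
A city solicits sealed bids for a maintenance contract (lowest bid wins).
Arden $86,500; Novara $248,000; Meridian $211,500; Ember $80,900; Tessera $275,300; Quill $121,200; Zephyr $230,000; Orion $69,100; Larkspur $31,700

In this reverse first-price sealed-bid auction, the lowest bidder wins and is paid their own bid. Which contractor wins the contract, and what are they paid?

Reverse first-price sealed-bid auction: the lowest bidder wins and is paid their own bid.
Bids ranked: 31,700 (Larkspur) < 69,100 (Orion) < 80,900 (Ember) < 86,500 (Arden) < 121,200 (Quill) < 211,500 (Meridian) < …
Larkspur has the lowest bid and is paid exactly that: $31,700.

Larkspur is paid $31,700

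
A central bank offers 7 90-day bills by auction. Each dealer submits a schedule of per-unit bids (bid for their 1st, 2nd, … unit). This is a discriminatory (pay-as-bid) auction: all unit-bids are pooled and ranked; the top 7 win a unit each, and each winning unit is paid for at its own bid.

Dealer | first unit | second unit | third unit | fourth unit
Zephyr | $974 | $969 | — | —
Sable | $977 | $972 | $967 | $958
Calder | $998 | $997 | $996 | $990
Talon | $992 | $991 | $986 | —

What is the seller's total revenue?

Total revenue: $6,950

Pooled unit-bids ranked (top 7): 998 (Calder-1), 997 (Calder-2), 996 (Calder-3), 992 (Talon-1), 991 (Talon-2), 990 (Calder-4), 986 (Talon-3)
Next rejected bid: $977 (not a price — pay-as-bid).
Each winning unit pays its own bid.
Revenue = 998 + 997 + 996 + 992 + 991 + 990 + 986 = $6,950.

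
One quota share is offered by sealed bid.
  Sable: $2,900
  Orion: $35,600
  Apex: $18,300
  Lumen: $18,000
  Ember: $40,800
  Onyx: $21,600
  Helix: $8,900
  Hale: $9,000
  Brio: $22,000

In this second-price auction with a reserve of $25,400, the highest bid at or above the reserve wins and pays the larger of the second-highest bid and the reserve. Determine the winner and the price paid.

Ember pays $35,600

Bids in order: 40,800 (Ember) > 35,600 (Orion) > 22,000 (Brio) > 21,600 (Onyx) > 18,300 (Apex) > 18,000 (Lumen) > …
Highest eligible bid: Ember at $40,800.
Second-highest bid $35,600 exceeds the reserve $25,400 → payment $35,600.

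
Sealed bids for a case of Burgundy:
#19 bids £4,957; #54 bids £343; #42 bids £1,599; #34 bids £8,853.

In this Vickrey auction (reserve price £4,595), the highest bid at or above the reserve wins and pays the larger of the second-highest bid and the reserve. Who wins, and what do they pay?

Rule: the highest bid at or above the reserve wins and pays the larger of the second-highest bid and the reserve.
Bids ranked: 8,853 (#34) > 4,957 (#19) > 1,599 (#42) > 343 (#54)
Highest eligible bid: #34 at £8,853.
max(second-highest £4,957, reserve £4,595) = £4,957; the reserve does not bind.

#34 pays £4,957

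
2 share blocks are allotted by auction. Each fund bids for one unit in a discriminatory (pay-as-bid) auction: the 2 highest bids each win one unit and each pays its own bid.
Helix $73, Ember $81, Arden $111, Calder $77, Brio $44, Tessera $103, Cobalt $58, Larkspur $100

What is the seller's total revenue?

Ordering the bids: 111 (Arden), 103 (Tessera), 100 (Larkspur), 81 (Ember), …
Top 2: Arden, Tessera.
Total revenue = 111 + 103 = $214.

Total revenue: $214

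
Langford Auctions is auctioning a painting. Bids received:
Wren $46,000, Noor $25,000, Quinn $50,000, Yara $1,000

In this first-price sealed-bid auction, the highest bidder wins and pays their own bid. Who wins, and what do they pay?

Bids in order: 50,000 (Quinn) > 46,000 (Wren) > 25,000 (Noor) > 1,000 (Yara)
Quinn is highest → pays own bid, $50,000.

Quinn pays $50,000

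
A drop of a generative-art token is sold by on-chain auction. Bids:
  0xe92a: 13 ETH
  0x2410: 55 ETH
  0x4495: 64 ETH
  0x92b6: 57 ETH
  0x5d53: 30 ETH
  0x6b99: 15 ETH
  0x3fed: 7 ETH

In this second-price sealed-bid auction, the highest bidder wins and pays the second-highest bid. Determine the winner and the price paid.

Bids in order: 64 (0x4495) > 57 (0x92b6) > 55 (0x2410) > 30 (0x5d53) > 15 (0x6b99) > 13 (0xe92a) > …
0x4495 wins with the highest bid; price is set by the runner-up at 57 ETH.

0x4495 pays 57 ETH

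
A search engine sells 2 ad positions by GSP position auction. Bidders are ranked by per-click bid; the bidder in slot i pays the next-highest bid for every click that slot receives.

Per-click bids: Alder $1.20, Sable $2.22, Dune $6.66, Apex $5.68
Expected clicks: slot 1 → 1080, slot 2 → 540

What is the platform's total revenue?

Total revenue: $7333.20

Per-click bids in order: $6.66 (Dune) > $5.68 (Apex) > $2.22 (Sable) > …
Slot 1: Dune pays $5.68 × 1080 = $6134.40
Slot 2: Apex pays $2.22 × 540 = $1198.80
Total = $7333.20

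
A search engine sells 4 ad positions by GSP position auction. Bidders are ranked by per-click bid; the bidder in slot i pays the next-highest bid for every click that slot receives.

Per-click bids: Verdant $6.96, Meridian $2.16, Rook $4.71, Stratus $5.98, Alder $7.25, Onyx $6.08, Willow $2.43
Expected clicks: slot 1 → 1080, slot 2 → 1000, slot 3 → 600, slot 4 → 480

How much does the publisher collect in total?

Ranked by bid: $7.25 (Alder) > $6.96 (Verdant) > $6.08 (Onyx) > $5.98 (Stratus) > $4.71 (Rook) > …
Slot 1: Alder pays $6.96 × 1080 = $7516.80
Slot 2: Verdant pays $6.08 × 1000 = $6080.00
Slot 3: Onyx pays $5.98 × 600 = $3588.00
Slot 4: Stratus pays $4.71 × 480 = $2260.80
Total = $19445.60

Total revenue: $19445.60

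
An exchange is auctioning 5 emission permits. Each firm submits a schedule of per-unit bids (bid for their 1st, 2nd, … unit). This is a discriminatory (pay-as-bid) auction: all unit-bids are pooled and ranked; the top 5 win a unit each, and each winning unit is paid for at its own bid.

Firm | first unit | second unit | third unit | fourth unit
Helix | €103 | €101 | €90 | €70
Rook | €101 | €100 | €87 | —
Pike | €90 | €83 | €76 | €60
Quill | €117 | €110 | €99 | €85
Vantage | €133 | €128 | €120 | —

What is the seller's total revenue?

Total revenue: €608

Pooled unit-bids ranked (top 5): 133 (Vantage-1), 128 (Vantage-2), 120 (Vantage-3), 117 (Quill-1), 110 (Quill-2)
Next rejected bid: €103 (not a price — pay-as-bid).
Each winning unit pays its own bid.
Revenue = 133 + 128 + 120 + 117 + 110 = €608.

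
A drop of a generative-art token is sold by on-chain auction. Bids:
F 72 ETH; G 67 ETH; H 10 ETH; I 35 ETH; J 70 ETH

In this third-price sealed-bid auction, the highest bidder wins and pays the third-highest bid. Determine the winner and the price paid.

F pays 67 ETH

Third-price sealed-bid auction: the highest bidder wins and pays the third-highest bid.
Bids in order: 72 (F) > 70 (J) > 67 (G) > 35 (I) > 10 (H)
F is highest; pays the third-highest bid, 67 ETH.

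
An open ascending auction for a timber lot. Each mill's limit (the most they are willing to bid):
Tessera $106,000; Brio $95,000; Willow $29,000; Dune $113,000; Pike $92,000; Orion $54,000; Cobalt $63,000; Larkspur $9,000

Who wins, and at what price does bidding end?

Limits in order: 113,000 (Dune) > 106,000 (Tessera) > 95,000 (Brio) > 92,000 (Pike) > 63,000 (Cobalt) > 54,000 (Orion) > …
Bidding ends when Tessera exits at $106,000; Dune takes it.

Dune wins at $106,000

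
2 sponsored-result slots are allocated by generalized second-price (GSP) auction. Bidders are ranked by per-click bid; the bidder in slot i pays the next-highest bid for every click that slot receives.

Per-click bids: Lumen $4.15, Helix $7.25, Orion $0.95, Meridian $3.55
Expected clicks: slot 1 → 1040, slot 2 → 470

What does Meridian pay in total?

Ranked by bid: $7.25 (Helix) > $4.15 (Lumen) > $3.55 (Meridian) > …
Meridian ranks below slot 2 → no slot, pays nothing.

Meridian pays $0.00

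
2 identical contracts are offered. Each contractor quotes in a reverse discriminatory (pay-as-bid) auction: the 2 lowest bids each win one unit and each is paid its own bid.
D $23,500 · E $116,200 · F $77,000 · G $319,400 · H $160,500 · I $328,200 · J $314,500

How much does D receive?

D is paid $23,500

Bids ranked low→high: 23,500 (D), 77,000 (F), 116,200 (E), 160,500 (H), …
Lowest 2: D, F.
D wins → own bid $23,500.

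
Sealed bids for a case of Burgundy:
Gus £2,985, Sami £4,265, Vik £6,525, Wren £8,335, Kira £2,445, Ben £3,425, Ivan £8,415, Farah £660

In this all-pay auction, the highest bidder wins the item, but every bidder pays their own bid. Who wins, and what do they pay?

Bids ranked: 8,415 (Ivan) > 8,335 (Wren) > 6,525 (Vik) > 4,265 (Sami) > 3,425 (Ben) > 2,985 (Gus) > …
Ivan is highest and takes the item; every bidder forfeits their bid.

Ivan pays £8,415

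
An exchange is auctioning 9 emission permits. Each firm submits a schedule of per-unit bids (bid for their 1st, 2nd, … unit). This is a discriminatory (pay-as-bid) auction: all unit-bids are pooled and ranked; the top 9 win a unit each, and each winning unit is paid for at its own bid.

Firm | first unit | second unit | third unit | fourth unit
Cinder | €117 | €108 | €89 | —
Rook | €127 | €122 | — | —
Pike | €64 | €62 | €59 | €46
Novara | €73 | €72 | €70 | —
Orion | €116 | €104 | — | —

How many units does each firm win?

Cinder 3, Novara 2, Orion 2, Rook 2

All unit-bids, highest first — top 9: 127 (Rook-1), 122 (Rook-2), 117 (Cinder-1), 116 (Orion-1), 108 (Cinder-2), 104 (Orion-2), 89 (Cinder-3), 73 (Novara-1), 72 (Novara-2)
Next rejected bid: €70 (not a price — pay-as-bid).
Allocation: Cinder 3, Novara 2, Orion 2, Rook 2.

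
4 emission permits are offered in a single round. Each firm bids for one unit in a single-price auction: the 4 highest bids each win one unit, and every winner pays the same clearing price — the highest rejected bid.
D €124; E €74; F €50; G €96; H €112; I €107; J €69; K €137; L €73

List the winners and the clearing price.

Sorting: 137 (K), 124 (D), 112 (H), 107 (I), 96 (G), 74 (E), …
The 4 highest are K, D, H, I.
First losing bid is G's €96, which sets the uniform price.

K, D, H, I; each pays €96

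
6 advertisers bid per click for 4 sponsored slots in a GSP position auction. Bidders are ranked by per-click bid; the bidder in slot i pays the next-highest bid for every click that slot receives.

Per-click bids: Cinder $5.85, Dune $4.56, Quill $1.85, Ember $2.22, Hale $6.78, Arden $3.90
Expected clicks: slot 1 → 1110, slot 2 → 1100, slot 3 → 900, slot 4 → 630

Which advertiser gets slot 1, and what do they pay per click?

Sorting advertisers: $6.78 (Hale) > $5.85 (Cinder) > $4.56 (Dune) > $3.90 (Arden) > $2.22 (Ember) > …
Slot 1 goes to the first-ranked bidder, Hale, who pays the next bid down: $5.85/click.

Hale; $5.85 per click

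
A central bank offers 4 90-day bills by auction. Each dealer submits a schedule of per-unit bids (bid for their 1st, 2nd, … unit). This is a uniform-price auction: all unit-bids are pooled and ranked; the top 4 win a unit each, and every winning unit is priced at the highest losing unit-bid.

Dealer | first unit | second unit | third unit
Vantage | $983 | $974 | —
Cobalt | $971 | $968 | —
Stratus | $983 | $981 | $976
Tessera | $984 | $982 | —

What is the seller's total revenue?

All unit-bids, highest first — top 4: 984 (Tessera-1), 983 (Vantage-1), 983 (Stratus-1), 982 (Tessera-2)
First bid not allocated: $981.
Allocation: Stratus 1, Tessera 2, Vantage 1. Every unit priced at $981.
Revenue = 4 × 981 = $3,924.

Total revenue: $3,924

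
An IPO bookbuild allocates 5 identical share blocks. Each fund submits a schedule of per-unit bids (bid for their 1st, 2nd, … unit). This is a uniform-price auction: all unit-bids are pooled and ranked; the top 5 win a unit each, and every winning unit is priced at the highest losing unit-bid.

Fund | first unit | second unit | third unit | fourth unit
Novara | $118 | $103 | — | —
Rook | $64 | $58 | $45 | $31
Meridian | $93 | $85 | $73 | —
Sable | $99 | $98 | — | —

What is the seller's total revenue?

Total revenue: $425

Merging the schedules and taking the best 5: 118 (Novara-1), 103 (Novara-2), 99 (Sable-1), 98 (Sable-2), 93 (Meridian-1)
The (k+1)-th unit-bid is $85.
Allocation: Meridian 1, Novara 2, Sable 2. Every unit priced at $85.
Revenue = 5 × 85 = $425.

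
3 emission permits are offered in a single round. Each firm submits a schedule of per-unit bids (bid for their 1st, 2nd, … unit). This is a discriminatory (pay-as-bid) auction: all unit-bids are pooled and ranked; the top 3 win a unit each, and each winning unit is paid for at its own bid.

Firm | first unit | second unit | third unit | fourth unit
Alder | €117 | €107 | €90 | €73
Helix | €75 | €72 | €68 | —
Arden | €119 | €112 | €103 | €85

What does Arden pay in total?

Arden pays €231

Merging the schedules and taking the best 3: 119 (Arden-1), 117 (Alder-1), 112 (Arden-2)
Next rejected bid: €107 (not a price — pay-as-bid).
Arden's winning unit-bids: 119 + 112 = €231.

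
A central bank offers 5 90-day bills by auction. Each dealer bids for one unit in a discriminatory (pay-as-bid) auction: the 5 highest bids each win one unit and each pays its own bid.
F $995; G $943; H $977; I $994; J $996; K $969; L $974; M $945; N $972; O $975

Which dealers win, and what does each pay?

Sorting: 996 (J), 995 (F), 994 (I), 977 (H), 975 (O), 974 (L), 972 (N), …
Winners (5 units): J, F, I, H, O.
Each winner pays its own bid: J $996, F $995, I $994, H $977, O $975.

J $996, F $995, I $994, H $977, O $975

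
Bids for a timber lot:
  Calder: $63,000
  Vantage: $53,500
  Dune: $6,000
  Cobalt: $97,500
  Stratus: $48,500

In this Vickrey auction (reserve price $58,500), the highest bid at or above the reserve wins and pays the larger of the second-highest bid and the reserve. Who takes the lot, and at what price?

Bids in order: 97,500 (Cobalt) > 63,000 (Calder) > 53,500 (Vantage) > 48,500 (Stratus) > 6,000 (Dune)
Highest eligible bid: Cobalt at $97,500.
Second-highest bid $63,000 exceeds the reserve $58,500 → payment $63,000.

Cobalt pays $63,000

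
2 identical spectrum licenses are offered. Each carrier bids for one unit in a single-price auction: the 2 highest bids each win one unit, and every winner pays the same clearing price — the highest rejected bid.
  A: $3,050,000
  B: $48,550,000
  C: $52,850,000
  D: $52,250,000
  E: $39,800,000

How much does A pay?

A pays $0

Bids ranked high→low: 52,850,000 (C), 52,250,000 (D), 48,550,000 (B), 39,800,000 (E), …
Top 2: C, D.
First losing bid is B's $48,550,000, which sets the uniform price.
A does not win → pays $0.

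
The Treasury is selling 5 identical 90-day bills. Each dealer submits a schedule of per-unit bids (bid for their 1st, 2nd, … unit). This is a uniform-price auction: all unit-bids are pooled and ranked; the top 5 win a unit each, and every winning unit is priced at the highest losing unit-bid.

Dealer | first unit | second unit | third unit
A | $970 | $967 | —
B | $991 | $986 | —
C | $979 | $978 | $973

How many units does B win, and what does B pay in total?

All unit-bids, highest first — top 5: 991 (B-1), 986 (B-2), 979 (C-1), 978 (C-2), 973 (C-3)
First bid not allocated: $970.
B wins 2 unit(s) at $970 each.

B: 2 units, pays $1,940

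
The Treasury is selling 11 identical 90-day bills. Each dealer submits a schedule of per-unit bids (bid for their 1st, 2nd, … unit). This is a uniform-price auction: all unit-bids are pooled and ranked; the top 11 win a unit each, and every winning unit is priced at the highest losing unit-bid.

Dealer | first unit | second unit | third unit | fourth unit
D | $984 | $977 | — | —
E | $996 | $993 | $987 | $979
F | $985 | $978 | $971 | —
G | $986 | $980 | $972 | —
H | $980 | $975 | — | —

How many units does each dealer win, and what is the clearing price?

D 2, E 4, F 2, G 2, H 1; clearing price $975

Merging the schedules and taking the best 11: 996 (E-1), 993 (E-2), 987 (E-3), 986 (G-1), 985 (F-1), 984 (D-1), 980 (G-2), 980 (H-1), 979 (E-4), 978 (F-2), 977 (D-2)
First bid not allocated: $975.
Allocation: D 2, E 4, F 2, G 2, H 1.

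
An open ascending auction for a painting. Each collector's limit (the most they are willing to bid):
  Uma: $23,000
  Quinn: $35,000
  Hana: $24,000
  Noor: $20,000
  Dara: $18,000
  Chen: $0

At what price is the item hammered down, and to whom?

Limits in order: 35,000 (Quinn) > 24,000 (Hana) > 23,000 (Uma) > 20,000 (Noor) > 18,000 (Dara) > 0 (Chen)
Hana is the last rival to drop out, at $24,000; Quinn remains and wins at that price.

Quinn wins at $24,000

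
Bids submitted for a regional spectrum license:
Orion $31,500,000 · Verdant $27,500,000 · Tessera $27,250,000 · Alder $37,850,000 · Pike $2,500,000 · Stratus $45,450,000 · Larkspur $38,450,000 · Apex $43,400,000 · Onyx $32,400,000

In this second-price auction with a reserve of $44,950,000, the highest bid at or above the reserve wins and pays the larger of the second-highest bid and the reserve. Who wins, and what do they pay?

Bids ranked: 45,450,000 (Stratus) > 43,400,000 (Apex) > 38,450,000 (Larkspur) > 37,850,000 (Alder) > 32,400,000 (Onyx) > 31,500,000 (Orion) > …
Highest eligible bid: Stratus at $45,450,000.
max(second-highest $43,400,000, reserve $44,950,000) = $44,950,000.

Stratus pays $44,950,000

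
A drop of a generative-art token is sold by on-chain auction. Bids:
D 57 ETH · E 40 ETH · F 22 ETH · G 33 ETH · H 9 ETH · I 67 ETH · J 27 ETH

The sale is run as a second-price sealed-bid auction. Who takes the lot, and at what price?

Bids ranked: 67 (I) > 57 (D) > 40 (E) > 33 (G) > 27 (J) > 22 (F) > …
Second-price: I pays D's bid of 57 ETH.

I pays 57 ETH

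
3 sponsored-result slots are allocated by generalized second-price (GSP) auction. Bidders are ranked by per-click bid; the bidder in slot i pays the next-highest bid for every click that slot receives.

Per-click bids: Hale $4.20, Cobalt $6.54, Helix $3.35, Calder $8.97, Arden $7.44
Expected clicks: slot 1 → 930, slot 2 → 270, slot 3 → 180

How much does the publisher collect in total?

Per-click bids in order: $8.97 (Calder) > $7.44 (Arden) > $6.54 (Cobalt) > $4.20 (Hale) > …
Slot 1: Calder pays $7.44 × 930 = $6919.20
Slot 2: Arden pays $6.54 × 270 = $1765.80
Slot 3: Cobalt pays $4.20 × 180 = $756.00
Total = $9441.00

Total revenue: $9441.00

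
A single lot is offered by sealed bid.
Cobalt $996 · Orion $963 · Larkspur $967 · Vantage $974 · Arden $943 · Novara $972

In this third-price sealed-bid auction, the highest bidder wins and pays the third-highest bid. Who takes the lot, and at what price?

Cobalt pays $972

Bids ranked: 996 (Cobalt) > 974 (Vantage) > 972 (Novara) > 967 (Larkspur) > 963 (Orion) > 943 (Arden)
Cobalt wins; payment is bid #3 in the ranking = $972.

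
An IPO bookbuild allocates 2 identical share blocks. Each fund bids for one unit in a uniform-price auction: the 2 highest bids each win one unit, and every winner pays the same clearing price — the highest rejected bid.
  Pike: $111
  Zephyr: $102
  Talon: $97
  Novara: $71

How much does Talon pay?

Talon pays $0

Sorting: 111 (Pike), 102 (Zephyr), 97 (Talon), 71 (Novara)
The 2 highest are Pike, Zephyr.
First losing bid is Talon's $97, which sets the uniform price.
Talon does not win → pays $0.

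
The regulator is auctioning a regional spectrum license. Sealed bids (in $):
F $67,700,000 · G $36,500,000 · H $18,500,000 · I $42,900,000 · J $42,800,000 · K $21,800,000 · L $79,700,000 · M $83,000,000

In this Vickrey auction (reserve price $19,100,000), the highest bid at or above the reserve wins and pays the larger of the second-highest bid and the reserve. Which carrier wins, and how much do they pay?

Bids in order: 83,000,000 (M) > 79,700,000 (L) > 67,700,000 (F) > 42,900,000 (I) > 42,800,000 (J) > 36,500,000 (G) > …
M has the top bid at or above the reserve ($83,000,000).
Second-highest bid $79,700,000 exceeds the reserve $19,100,000 → payment $79,700,000.

M pays $79,700,000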